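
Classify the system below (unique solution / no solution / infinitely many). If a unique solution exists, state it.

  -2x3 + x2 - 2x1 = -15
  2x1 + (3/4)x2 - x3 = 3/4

infinitely many solutions

Row-reduce:
R1 ← R1 / (-2).
R2 ← R2 − 2·R1.
R2 ← R2 / (7/4).
R1 ← R1 + 1/2·R2.
Rank is 2 with 3 unknowns, leaving x3 free.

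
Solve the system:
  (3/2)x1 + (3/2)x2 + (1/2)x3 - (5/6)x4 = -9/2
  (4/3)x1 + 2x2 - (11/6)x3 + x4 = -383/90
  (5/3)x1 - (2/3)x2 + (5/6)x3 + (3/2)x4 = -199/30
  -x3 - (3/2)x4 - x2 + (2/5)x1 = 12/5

x1 = -8/3, x2 = -2/3, x3 = -1, x4 = -6/5

Row-reduce the augmented matrix:
R1 ← R1 / (3/2).
R2 ← R2 − 4/3·R1.
R3 ← R3 − 5/3·R1.
R4 ← R4 − 2/5·R1.
R2 ← R2 / (2/3).
R1 ← R1 − 1·R2.
R3 ← R3 + 7/3·R2.
R4 ← R4 + 7/5·R2.
R3 ← R3 / (-277/36).
R1 ← R1 − 15/4·R3.
R2 ← R2 + 41/12·R3.
R4 ← R4 + 71/12·R3.
R4 ← R4 / (-5779/1385).
R1 ← R1 − 1637/1662·R4.
R2 ← R2 + 649/554·R4.
R3 ← R3 + 920/831·R4.
Reading off the reduced rows gives x1 = -8/3, x2 = -2/3, x3 = -1, x4 = -6/5.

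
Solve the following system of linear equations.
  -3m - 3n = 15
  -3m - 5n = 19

Row-reduce the augmented matrix:
R1 ← R1 / (-3).
R2 ← R2 + 3·R1.
R2 ← R2 / (-2).
R1 ← R1 − 1·R2.
Reading off the reduced rows gives m = -3, n = -2.

m = -3, n = -2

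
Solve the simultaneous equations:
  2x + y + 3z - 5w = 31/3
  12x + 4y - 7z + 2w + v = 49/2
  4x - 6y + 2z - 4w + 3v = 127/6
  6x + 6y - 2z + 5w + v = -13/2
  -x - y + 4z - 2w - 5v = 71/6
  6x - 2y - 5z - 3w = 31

Row-reduce the augmented matrix:
R1 ← R1 / (2).
R2 ← R2 − 12·R1.
R3 ← R3 − 4·R1.
R4 ← R4 − 6·R1.
R5 ← R5 + 1·R1.
R6 ← R6 − 6·R1.
R2 ← R2 / (-2).
R1 ← R1 − 1/2·R2.
R3 ← R3 + 8·R2.
R4 ← R4 − 3·R2.
R5 ← R5 + 1/2·R2.
R6 ← R6 + 5·R2.
R3 ← R3 / (96).
R1 ← R1 + 19/4·R3.
R2 ← R2 − 25/2·R3.
R4 ← R4 + 97/2·R3.
R5 ← R5 − 47/4·R3.
R6 ← R6 − 97/2·R3.
R4 ← R4 / (611/96).
R1 ← R1 + 103/192·R4.
R2 ← R2 + 11/96·R4.
R3 ← R3 + 61/48·R4.
R5 ← R5 − 467/192·R4.
R6 ← R6 + 611/96·R4.
R5 ← R5 / (-14395/2444).
R1 ← R1 − 901/2444·R5.
R2 ← R2 + 204/611·R5.
R3 ← R3 − 237/611·R5.
R4 ← R4 − 383/1222·R5.
R6 reduces to 0 = 0, so the extra equation is consistent.
Reading off the reduced rows gives x = 8/3, y = -2, z = -1, w = -2, v = -5/2.

x = 8/3, y = -2, z = -1, w = -2, v = -5/2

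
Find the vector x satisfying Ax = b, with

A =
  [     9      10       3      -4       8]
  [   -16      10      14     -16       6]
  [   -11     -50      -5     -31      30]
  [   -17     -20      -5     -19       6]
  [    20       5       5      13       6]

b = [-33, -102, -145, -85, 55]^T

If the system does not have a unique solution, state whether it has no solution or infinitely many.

Row-reduce:
R1 ← R1 / (9).
R2 ← R2 + 16·R1.
R3 ← R3 + 11·R1.
R4 ← R4 + 17·R1.
R5 ← R5 − 20·R1.
R2 ← R2 / (250/9).
R1 ← R1 − 10/9·R2.
R3 ← R3 + 340/9·R2.
R4 ← R4 + 10/9·R2.
R5 ← R5 + 155/9·R2.
R3 ← R3 / (624/25).
R1 ← R1 + 11/25·R3.
R2 ← R2 − 87/125·R3.
R4 ← R4 − 36/25·R3.
R5 ← R5 − 258/25·R3.
R4 ← R4 / (-1227/52).
R1 ← R1 + 147/208·R4.
R2 ← R2 − 1087/1040·R4.
R3 ← R3 + 561/208·R4.
R5 ← R5 − 3681/104·R4.
Rank is 4 with 5 unknowns, leaving x_5 free.

infinitely many solutions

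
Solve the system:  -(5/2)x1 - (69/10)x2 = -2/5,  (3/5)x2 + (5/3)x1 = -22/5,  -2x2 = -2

no solution

Row-reduce:
R1 ← R1 / (-5/2).
R2 ← R2 − 5/3·R1.
R2 ← R2 / (-4).
R1 ← R1 − 69/25·R2.
R3 ← R3 + 2·R2.
Row 3 reduces to 0 = 1/3, a contradiction. The system is inconsistent.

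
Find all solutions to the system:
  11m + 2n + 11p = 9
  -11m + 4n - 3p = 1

infinitely many solutions

Row-reduce:
R1 ← R1 / (11).
R2 ← R2 + 11·R1.
R2 ← R2 / (6).
R1 ← R1 − 2/11·R2.
Rank is 2 with 3 unknowns, leaving p free.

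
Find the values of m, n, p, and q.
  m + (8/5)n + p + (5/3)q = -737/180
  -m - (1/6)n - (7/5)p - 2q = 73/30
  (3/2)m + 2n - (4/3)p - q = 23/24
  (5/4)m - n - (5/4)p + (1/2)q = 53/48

m = 7/4, n = -3/2, p = 1, q = -8/3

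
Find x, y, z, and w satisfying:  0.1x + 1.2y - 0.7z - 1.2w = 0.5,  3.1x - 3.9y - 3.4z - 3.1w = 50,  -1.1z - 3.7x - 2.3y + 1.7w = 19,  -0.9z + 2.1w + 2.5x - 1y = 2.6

x = -1, y = -6, z = -6, w = -3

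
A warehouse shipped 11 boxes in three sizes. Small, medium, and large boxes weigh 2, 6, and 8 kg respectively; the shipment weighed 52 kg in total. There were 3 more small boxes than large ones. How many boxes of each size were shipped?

small boxes: 4, medium boxes: 6, large boxes: 1

Let s = small boxes, m = medium boxes, l = large boxes.
  s + m + l = 11
  2s + 6m + 8l = 52
  s - l = 3
Row-reduce the augmented matrix:
R2 ← R2 − 2·R1.
R3 ← R3 − 1·R1.
R2 ← R2 / (4).
R1 ← R1 − 1·R2.
R3 ← R3 + 1·R2.
R3 ← R3 / (-1/2).
R1 ← R1 + 1/2·R3.
R2 ← R2 − 3/2·R3.
Reading off the reduced rows gives s = 4, m = 6, l = 1.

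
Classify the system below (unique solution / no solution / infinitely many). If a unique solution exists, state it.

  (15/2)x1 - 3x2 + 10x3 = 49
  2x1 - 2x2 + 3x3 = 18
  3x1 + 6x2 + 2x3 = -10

infinitely many solutions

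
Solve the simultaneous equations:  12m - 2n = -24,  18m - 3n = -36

infinitely many solutions

Row-reduce:
R1 ← R1 / (12).
R2 ← R2 − 18·R1.
Rank is 1 with 2 unknowns, leaving n free.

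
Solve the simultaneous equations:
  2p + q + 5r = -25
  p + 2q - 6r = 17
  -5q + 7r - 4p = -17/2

no solution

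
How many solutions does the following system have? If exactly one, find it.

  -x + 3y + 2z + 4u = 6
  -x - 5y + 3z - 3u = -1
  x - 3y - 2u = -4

infinitely many solutions

Row-reduce:
R1 ← R1 / (-1).
R2 ← R2 + 1·R1.
R3 ← R3 − 1·R1.
R2 ← R2 / (-8).
R1 ← R1 + 3·R2.
R3 ← R3 / (2).
R1 ← R1 + 19/8·R3.
R2 ← R2 + 1/8·R3.
Rank is 3 with 4 unknowns, leaving u free.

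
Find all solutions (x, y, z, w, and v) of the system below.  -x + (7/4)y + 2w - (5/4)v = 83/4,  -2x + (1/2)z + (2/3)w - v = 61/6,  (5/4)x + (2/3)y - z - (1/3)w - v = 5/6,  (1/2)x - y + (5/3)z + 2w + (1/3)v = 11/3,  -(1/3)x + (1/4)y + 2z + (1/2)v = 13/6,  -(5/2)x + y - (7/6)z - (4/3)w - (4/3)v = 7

Row-reduce:
R1 ← R1 / (-1).
R2 ← R2 + 2·R1.
R3 ← R3 − 5/4·R1.
R4 ← R4 − 1/2·R1.
R5 ← R5 + 1/3·R1.
R6 ← R6 + 5/2·R1.
R2 ← R2 / (-7/2).
R1 ← R1 + 7/4·R2.
R3 ← R3 − 137/48·R2.
R4 ← R4 + 1/8·R2.
R5 ← R5 + 1/3·R2.
R6 ← R6 + 27/8·R2.
R3 ← R3 / (-199/336).
R1 ← R1 + 1/4·R3.
R2 ← R2 + 1/7·R3.
R4 ← R4 − 277/168·R3.
R5 ← R5 − 41/21·R3.
R6 ← R6 + 277/168·R3.
R4 ← R4 / (2836/1791).
R1 ← R1 + 20/199·R4.
R2 ← R2 − 216/199·R4.
R3 ← R3 − 556/597·R4.
R5 ← R5 + 1294/597·R4.
R6 ← R6 + 2836/1791·R4.
R5 ← R5 / (-78421/8508).
R1 ← R1 − 572/709·R5.
R2 ← R2 − 1905/709·R5.
R3 ← R3 − 3302/709·R5.
R4 ← R4 + 1824/709·R5.
Row 6 reduces to 0 = 1/2, a contradiction. The system is inconsistent.

no solution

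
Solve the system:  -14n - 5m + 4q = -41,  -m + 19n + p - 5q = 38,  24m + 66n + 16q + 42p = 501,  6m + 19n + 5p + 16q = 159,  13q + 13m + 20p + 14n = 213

no solution

Row-reduce:
R1 ← R1 / (-5).
R2 ← R2 + 1·R1.
R3 ← R3 − 24·R1.
R4 ← R4 − 6·R1.
R5 ← R5 − 13·R1.
R2 ← R2 / (109/5).
R1 ← R1 − 14/5·R2.
R3 ← R3 + 6/5·R2.
R4 ← R4 − 11/5·R2.
R5 ← R5 + 112/5·R2.
R3 ← R3 / (4584/109).
R1 ← R1 + 14/109·R3.
R2 ← R2 − 5/109·R3.
R4 ← R4 − 534/109·R3.
R5 ← R5 − 2292/109·R3.
R4 ← R4 / (6617/382).
R1 ← R1 − 59/1146·R4.
R2 ← R2 + 697/2292·R4.
R3 ← R3 − 1901/2292·R4.
Row 5 reduces to 0 = 1/2, a contradiction. The system is inconsistent.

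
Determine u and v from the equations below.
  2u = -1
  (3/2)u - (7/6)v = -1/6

Row-reduce the augmented matrix:
R1 ← R1 / (2).
R2 ← R2 − 3/2·R1.
R2 ← R2 / (-7/6).
Reading off the reduced rows gives u = -1/2, v = -1/2.

u = -1/2, v = -1/2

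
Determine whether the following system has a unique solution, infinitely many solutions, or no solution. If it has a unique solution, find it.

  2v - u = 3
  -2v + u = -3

infinitely many solutions

Row-reduce:
R1 ← R1 / (-1).
R2 ← R2 − 1·R1.
Rank is 1 with 2 unknowns, leaving v free.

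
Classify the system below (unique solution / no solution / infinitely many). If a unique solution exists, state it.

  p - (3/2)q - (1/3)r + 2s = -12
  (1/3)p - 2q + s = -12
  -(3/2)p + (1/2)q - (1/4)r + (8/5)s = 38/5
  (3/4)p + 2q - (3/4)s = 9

p = -3, q = 6, r = 6, s = 1

Row-reduce the augmented matrix:
R2 ← R2 − 1/3·R1.
R3 ← R3 + 3/2·R1.
R4 ← R4 − 3/4·R1.
R2 ← R2 / (-3/2).
R1 ← R1 + 3/2·R2.
R3 ← R3 + 7/4·R2.
R4 ← R4 − 25/8·R2.
R3 ← R3 / (-95/108).
R1 ← R1 + 4/9·R3.
R2 ← R2 + 2/27·R3.
R4 ← R4 − 13/27·R3.
R4 ← R4 / (356/475).
R1 ← R1 + 219/475·R4.
R2 ← R2 + 274/475·R4.
R3 ← R3 + 2274/475·R4.
Reading off the reduced rows gives p = -3, q = 6, r = 6, s = 1.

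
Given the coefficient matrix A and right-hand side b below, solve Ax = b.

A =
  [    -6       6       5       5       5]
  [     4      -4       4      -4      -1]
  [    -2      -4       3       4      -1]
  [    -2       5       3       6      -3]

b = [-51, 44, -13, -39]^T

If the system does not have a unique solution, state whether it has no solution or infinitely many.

infinitely many solutions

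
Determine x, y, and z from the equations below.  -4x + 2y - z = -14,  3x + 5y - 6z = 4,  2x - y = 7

x = 3, y = -1, z = 0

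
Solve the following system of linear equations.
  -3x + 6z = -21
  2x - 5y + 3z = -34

infinitely many solutions

Row-reduce:
R1 ← R1 / (-3).
R2 ← R2 − 2·R1.
R2 ← R2 / (-5).
Rank is 2 with 3 unknowns, leaving z free.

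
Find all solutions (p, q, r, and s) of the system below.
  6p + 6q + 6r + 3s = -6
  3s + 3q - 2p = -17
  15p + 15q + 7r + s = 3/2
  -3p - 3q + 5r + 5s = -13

no solution

Row-reduce:
R1 ← R1 / (6).
R2 ← R2 + 2·R1.
R3 ← R3 − 15·R1.
R4 ← R4 + 3·R1.
R2 ← R2 / (5).
R1 ← R1 − 1·R2.
R3 ← R3 / (-8).
R1 ← R1 − 3/5·R3.
R2 ← R2 − 2/5·R3.
R4 ← R4 − 8·R3.
Row 4 reduces to 0 = 1/2, a contradiction. The system is inconsistent.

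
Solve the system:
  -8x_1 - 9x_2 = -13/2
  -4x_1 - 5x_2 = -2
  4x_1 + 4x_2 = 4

Row-reduce:
R1 ← R1 / (-8).
R2 ← R2 + 4·R1.
R3 ← R3 − 4·R1.
R2 ← R2 / (-1/2).
R1 ← R1 − 9/8·R2.
R3 ← R3 + 1/2·R2.
Row 3 reduces to 0 = -1/2, a contradiction. The system is inconsistent.

no solution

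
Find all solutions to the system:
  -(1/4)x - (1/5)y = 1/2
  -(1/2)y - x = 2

From equation 2: x = -2 − 1/2·y.
Substitute into equation 1 and solve: y = 0.
Then x = -2.

x = -2, y = 0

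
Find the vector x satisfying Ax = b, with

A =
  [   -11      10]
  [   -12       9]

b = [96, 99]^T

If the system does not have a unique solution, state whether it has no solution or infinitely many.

Row-reduce the augmented matrix:
R1 ← R1 / (-11).
R2 ← R2 + 12·R1.
R2 ← R2 / (-21/11).
R1 ← R1 + 10/11·R2.
Reading off the reduced rows gives x_1 = -6, x_2 = 3.

x_1 = -6, x_2 = 3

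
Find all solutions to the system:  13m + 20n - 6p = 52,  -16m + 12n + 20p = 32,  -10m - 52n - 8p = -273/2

Row-reduce:
R1 ← R1 / (13).
R2 ← R2 + 16·R1.
R3 ← R3 + 10·R1.
R2 ← R2 / (476/13).
R1 ← R1 − 20/13·R2.
R3 ← R3 + 476/13·R2.
Row 3 reduces to 0 = -1/2, a contradiction. The system is inconsistent.

no solution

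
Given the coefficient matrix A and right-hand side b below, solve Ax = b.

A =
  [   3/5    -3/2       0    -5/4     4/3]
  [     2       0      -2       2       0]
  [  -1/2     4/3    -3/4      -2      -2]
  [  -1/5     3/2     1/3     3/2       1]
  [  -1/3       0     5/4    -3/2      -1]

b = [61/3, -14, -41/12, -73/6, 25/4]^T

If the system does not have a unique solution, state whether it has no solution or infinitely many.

Row-reduce the augmented matrix:
R1 ← R1 / (3/5).
R2 ← R2 − 2·R1.
R3 ← R3 + 1/2·R1.
R4 ← R4 + 1/5·R1.
R5 ← R5 + 1/3·R1.
R2 ← R2 / (5).
R1 ← R1 + 5/2·R2.
R3 ← R3 − 1/12·R2.
R4 ← R4 − 1·R2.
R5 ← R5 + 5/6·R2.
R3 ← R3 / (-43/60).
R1 ← R1 + 1·R3.
R2 ← R2 + 2/5·R3.
R4 ← R4 − 11/15·R3.
R5 ← R5 − 11/12·R3.
R4 ← R4 / (-5213/1548).
R1 ← R1 − 695/129·R4.
R2 ← R2 − 257/86·R4.
R3 ← R3 − 566/129·R4.
R5 ← R5 + 2008/387·R4.
R5 ← R5 / (-204215/46917).
R1 ← R1 − 55300/15639·R5.
R2 ← R2 − 4674/5213·R5.
R3 ← R3 − 16112/5213·R5.
R4 ← R4 + 6964/15639·R5.
Reading off the reduced rows gives x_1 = 0, x_2 = -5, x_3 = 1, x_4 = -6, x_5 = 4.

x_1 = 0, x_2 = -5, x_3 = 1, x_4 = -6, x_5 = 4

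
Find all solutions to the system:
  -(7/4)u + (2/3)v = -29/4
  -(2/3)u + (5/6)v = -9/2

u = 3, v = -3

Row-reduce the augmented matrix:
R1 ← R1 / (-7/4).
R2 ← R2 + 2/3·R1.
R2 ← R2 / (73/126).
R1 ← R1 + 8/21·R2.
Reading off the reduced rows gives u = 3, v = -3.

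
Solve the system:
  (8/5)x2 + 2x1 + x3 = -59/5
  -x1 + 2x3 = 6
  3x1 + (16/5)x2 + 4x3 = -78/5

no solution

Row-reduce:
R1 ← R1 / (2).
R2 ← R2 + 1·R1.
R3 ← R3 − 3·R1.
R2 ← R2 / (4/5).
R1 ← R1 − 4/5·R2.
R3 ← R3 − 4/5·R2.
Row 3 reduces to 0 = 2, a contradiction. The system is inconsistent.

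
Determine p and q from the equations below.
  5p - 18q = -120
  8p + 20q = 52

Row-reduce the augmented matrix:
R1 ← R1 / (5).
R2 ← R2 − 8·R1.
R2 ← R2 / (244/5).
R1 ← R1 + 18/5·R2.
Reading off the reduced rows gives p = -6, q = 5.

p = -6, q = 5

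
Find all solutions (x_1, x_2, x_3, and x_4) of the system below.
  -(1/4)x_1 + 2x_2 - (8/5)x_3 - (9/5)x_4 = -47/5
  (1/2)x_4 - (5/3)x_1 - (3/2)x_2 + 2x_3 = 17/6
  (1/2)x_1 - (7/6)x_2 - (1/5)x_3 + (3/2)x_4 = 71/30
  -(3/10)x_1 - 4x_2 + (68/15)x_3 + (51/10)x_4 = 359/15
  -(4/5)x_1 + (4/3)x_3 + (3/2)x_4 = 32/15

Row-reduce:
R1 ← R1 / (-1/4).
R2 ← R2 + 5/3·R1.
R3 ← R3 − 1/2·R1.
R4 ← R4 + 3/10·R1.
R5 ← R5 + 4/5·R1.
R2 ← R2 / (-89/6).
R1 ← R1 + 8·R2.
R3 ← R3 − 17/6·R2.
R4 ← R4 + 32/5·R2.
R5 ← R5 + 32/5·R2.
R3 ← R3 / (-1309/1335).
R1 ← R1 + 192/445·R3.
R2 ← R2 + 76/89·R3.
R4 ← R4 − 6596/6675·R3.
R5 ← R5 − 6596/6675·R3.
R4 ← R4 / (8303/3850).
R1 ← R1 − 2172/6545·R4.
R2 ← R2 + 1431/1309·R4.
R3 ← R3 + 384/1309·R4.
R5 ← R5 − 8303/3850·R4.
Row 5 reduces to 0 = -3, a contradiction. The system is inconsistent.

no solution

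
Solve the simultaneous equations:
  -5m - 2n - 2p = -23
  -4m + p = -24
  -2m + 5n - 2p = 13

Row-reduce the augmented matrix:
R1 ← R1 / (-5).
R2 ← R2 + 4·R1.
R3 ← R3 + 2·R1.
R2 ← R2 / (8/5).
R1 ← R1 − 2/5·R2.
R3 ← R3 − 29/5·R2.
R3 ← R3 / (-85/8).
R1 ← R1 + 1/4·R3.
R2 ← R2 − 13/8·R3.
Reading off the reduced rows gives m = 5, n = 3, p = -4.

m = 5, n = 3, p = -4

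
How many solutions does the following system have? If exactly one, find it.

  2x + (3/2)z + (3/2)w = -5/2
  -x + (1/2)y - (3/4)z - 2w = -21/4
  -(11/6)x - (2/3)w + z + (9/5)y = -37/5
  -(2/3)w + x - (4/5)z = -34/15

Row-reduce the augmented matrix:
R1 ← R1 / (2).
R2 ← R2 + 1·R1.
R3 ← R3 + 11/6·R1.
R4 ← R4 − 1·R1.
R2 ← R2 / (1/2).
R3 ← R3 − 9/5·R2.
R3 ← R3 / (19/8).
R1 ← R1 − 3/4·R3.
R4 ← R4 + 31/20·R3.
R4 ← R4 / (113/57).
R1 ← R1 + 17/19·R4.
R2 ← R2 + 5/2·R4.
R3 ← R3 − 125/57·R4.
Reading off the reduced rows gives x = -2, y = -3, z = -3, w = 4.

x = -2, y = -3, z = -3, w = 4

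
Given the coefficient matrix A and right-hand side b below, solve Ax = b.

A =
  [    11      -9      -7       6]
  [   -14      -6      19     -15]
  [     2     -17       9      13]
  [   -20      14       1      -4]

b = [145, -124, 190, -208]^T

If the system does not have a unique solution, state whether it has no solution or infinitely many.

Row-reduce the augmented matrix:
R1 ← R1 / (11).
R2 ← R2 + 14·R1.
R3 ← R3 − 2·R1.
R4 ← R4 + 20·R1.
R2 ← R2 / (-192/11).
R1 ← R1 + 9/11·R2.
R3 ← R3 + 169/11·R2.
R4 ← R4 + 26/11·R2.
R3 ← R3 / (89/64).
R1 ← R1 + 71/64·R3.
R2 ← R2 + 37/64·R3.
R4 ← R4 + 419/32·R3.
R4 ← R4 / (16115/89).
R1 ← R1 − 1385/89·R4.
R2 ← R2 − 718/89·R4.
R3 ← R3 − 1177/89·R4.
Reading off the reduced rows gives x_1 = 5, x_2 = -6, x_3 = 0, x_4 = 6.

x_1 = 5, x_2 = -6, x_3 = 0, x_4 = 6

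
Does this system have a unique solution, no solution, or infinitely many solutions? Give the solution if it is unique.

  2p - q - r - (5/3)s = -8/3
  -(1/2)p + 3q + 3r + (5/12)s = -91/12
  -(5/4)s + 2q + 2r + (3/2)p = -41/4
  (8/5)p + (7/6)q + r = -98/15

infinitely many solutions

Row-reduce:
R1 ← R1 / (2).
R2 ← R2 + 1/2·R1.
R3 ← R3 − 3/2·R1.
R4 ← R4 − 8/5·R1.
R2 ← R2 / (11/4).
R1 ← R1 + 1/2·R2.
R3 ← R3 − 11/4·R2.
R4 ← R4 − 59/30·R2.
Swap R3 and R4.
R3 ← R3 / (-1/6).
R2 ← R2 − 1·R3.
Rank is 3 with 4 unknowns, leaving s free.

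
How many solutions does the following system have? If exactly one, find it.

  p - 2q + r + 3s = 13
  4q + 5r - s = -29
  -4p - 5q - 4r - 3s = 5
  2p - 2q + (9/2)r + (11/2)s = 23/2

infinitely many solutions

Row-reduce:
R3 ← R3 + 4·R1.
R4 ← R4 − 2·R1.
R2 ← R2 / (4).
R1 ← R1 + 2·R2.
R3 ← R3 + 13·R2.
R4 ← R4 − 2·R2.
R3 ← R3 / (65/4).
R1 ← R1 − 7/2·R3.
R2 ← R2 − 5/4·R3.
Rank is 3 with 4 unknowns, leaving s free.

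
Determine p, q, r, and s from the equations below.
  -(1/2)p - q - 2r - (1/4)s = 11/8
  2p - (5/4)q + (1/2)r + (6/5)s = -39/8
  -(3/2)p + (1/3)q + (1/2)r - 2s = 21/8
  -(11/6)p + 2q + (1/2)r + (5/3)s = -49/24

Row-reduce the augmented matrix:
R1 ← R1 / (-1/2).
R2 ← R2 − 2·R1.
R3 ← R3 + 3/2·R1.
R4 ← R4 + 11/6·R1.
R2 ← R2 / (-21/4).
R1 ← R1 − 2·R2.
R3 ← R3 − 10/3·R2.
R4 ← R4 − 17/3·R2.
R3 ← R3 / (73/42).
R1 ← R1 − 8/7·R3.
R2 ← R2 − 10/7·R3.
R4 ← R4 + 11/42·R3.
R4 ← R4 / (17279/6570).
R1 ← R1 − 2879/2190·R4.
R2 ← R2 − 323/365·R4.
R3 ← R3 + 283/438·R4.
Reading off the reduced rows gives p = 3/2, q = 3, r = -9/4, s = -5/2.

p = 3/2, q = 3, r = -9/4, s = -5/2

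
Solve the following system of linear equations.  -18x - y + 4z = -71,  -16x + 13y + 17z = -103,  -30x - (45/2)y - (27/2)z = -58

no solution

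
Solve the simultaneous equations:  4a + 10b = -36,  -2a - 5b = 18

infinitely many solutions

Row-reduce:
R1 ← R1 / (4).
R2 ← R2 + 2·R1.
Rank is 1 with 2 unknowns, leaving b free.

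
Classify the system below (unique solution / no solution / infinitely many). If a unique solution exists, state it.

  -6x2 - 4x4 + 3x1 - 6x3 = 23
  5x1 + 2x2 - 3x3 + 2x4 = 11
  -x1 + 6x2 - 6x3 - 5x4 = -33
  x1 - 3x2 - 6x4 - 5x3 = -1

x1 = 1, x2 = -4, x3 = -2, x4 = 4

Row-reduce the augmented matrix:
R1 ← R1 / (3).
R2 ← R2 − 5·R1.
R3 ← R3 + 1·R1.
R4 ← R4 − 1·R1.
R2 ← R2 / (12).
R1 ← R1 + 2·R2.
R3 ← R3 − 4·R2.
R4 ← R4 + 1·R2.
R3 ← R3 / (-31/3).
R1 ← R1 + 5/6·R3.
R2 ← R2 − 7/12·R3.
R4 ← R4 + 29/12·R3.
R4 ← R4 / (-665/372).
R1 ← R1 − 53/62·R4.
R2 ← R2 − 25/124·R4.
R3 ← R3 − 83/93·R4.
Reading off the reduced rows gives x1 = 1, x2 = -4, x3 = -2, x4 = 4.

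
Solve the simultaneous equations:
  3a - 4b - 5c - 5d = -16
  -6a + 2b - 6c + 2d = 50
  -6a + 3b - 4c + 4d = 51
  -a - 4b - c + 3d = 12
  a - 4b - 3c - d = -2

Row-reduce the augmented matrix:
R1 ← R1 / (3).
R2 ← R2 + 6·R1.
R3 ← R3 + 6·R1.
R4 ← R4 + 1·R1.
R5 ← R5 − 1·R1.
R2 ← R2 / (-6).
R1 ← R1 + 4/3·R2.
R3 ← R3 + 5·R2.
R4 ← R4 + 16/3·R2.
R5 ← R5 + 8/3·R2.
R3 ← R3 / (-2/3).
R1 ← R1 − 17/9·R3.
R2 ← R2 − 8/3·R3.
R4 ← R4 − 104/9·R3.
R5 ← R5 − 52/9·R3.
R4 ← R4 / (20).
R1 ← R1 − 2·R4.
R2 ← R2 − 4·R4.
R3 ← R3 + 1·R4.
R5 ← R5 − 10·R4.
R5 reduces to 0 = 0, so the extra equation is consistent.
Reading off the reduced rows gives a = -4, b = 1, c = -3, d = 3.

a = -4, b = 1, c = -3, d = 3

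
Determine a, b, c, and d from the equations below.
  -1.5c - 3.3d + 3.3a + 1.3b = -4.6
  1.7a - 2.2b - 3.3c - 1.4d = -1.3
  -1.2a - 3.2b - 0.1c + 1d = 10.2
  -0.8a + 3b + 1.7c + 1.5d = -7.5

Row-reduce the augmented matrix:
R1 ← R1 / (33/10).
R2 ← R2 − 17/10·R1.
R3 ← R3 + 6/5·R1.
R4 ← R4 + 4/5·R1.
R2 ← R2 / (-947/330).
R1 ← R1 − 13/33·R2.
R3 ← R3 + 30/11·R2.
R4 ← R4 − 547/165·R2.
R3 ← R3 / (16633/9470).
R1 ← R1 + 759/947·R3.
R2 ← R2 − 834/947·R3.
R4 ← R4 + 14993/9470·R3.
R4 ← R4 / (101343/166330).
R1 ← R1 + 19630/16633·R4.
R2 ← R2 − 2307/16633·R4.
R3 ← R3 + 4594/16633·R4.
Reading off the reduced rows gives a = 1, b = -4, c = 4, d = -1.

a = 1, b = -4, c = 4, d = -1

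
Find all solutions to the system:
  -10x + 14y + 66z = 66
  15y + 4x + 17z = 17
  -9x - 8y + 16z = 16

infinitely many solutions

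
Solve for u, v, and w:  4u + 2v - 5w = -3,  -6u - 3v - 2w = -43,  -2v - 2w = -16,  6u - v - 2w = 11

Row-reduce the augmented matrix:
R1 ← R1 / (4).
R2 ← R2 + 6·R1.
R4 ← R4 − 6·R1.
Swap R2 and R3.
R2 ← R2 / (-2).
R1 ← R1 − 1/2·R2.
R4 ← R4 + 4·R2.
R3 ← R3 / (-19/2).
R1 ← R1 + 7/4·R3.
R2 ← R2 − 1·R3.
R4 ← R4 − 19/2·R3.
R4 reduces to 0 = 0, so the extra equation is consistent.
Reading off the reduced rows gives u = 4, v = 3, w = 5.

u = 4, v = 3, w = 5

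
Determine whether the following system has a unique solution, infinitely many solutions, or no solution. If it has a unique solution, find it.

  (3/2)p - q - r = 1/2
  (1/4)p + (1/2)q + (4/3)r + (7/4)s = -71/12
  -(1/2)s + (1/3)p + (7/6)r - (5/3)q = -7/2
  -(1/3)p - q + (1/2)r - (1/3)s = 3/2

p = -5, q = -3, r = -5, s = 2

Row-reduce the augmented matrix:
R1 ← R1 / (3/2).
R2 ← R2 − 1/4·R1.
R3 ← R3 − 1/3·R1.
R4 ← R4 + 1/3·R1.
R2 ← R2 / (2/3).
R1 ← R1 + 2/3·R2.
R3 ← R3 + 13/9·R2.
R4 ← R4 + 11/9·R2.
R3 ← R3 / (167/36).
R1 ← R1 − 5/6·R3.
R2 ← R2 − 9/4·R3.
R4 ← R4 − 109/36·R3.
R4 ← R4 / (364/501).
R1 ← R1 − 387/334·R4.
R2 ← R2 − 687/668·R4.
R3 ← R3 − 237/334·R4.
Reading off the reduced rows gives p = -5, q = -3, r = -5, s = 2.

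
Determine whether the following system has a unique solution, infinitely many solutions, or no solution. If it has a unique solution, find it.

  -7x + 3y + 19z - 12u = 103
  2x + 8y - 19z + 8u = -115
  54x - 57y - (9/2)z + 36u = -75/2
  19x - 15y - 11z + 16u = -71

no solution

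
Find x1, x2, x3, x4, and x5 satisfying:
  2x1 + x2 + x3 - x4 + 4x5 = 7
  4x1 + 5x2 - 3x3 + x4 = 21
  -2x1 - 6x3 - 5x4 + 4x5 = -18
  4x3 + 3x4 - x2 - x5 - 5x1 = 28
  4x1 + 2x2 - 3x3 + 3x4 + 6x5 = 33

x1 = -3, x2 = 6, x3 = 1, x4 = 6, x5 = 3

Row-reduce the augmented matrix:
R1 ← R1 / (2).
R2 ← R2 − 4·R1.
R3 ← R3 + 2·R1.
R4 ← R4 + 5·R1.
R5 ← R5 − 4·R1.
R2 ← R2 / (3).
R1 ← R1 − 1/2·R2.
R3 ← R3 − 1·R2.
R4 ← R4 − 3/2·R2.
R3 ← R3 / (-10/3).
R1 ← R1 − 4/3·R3.
R2 ← R2 + 5/3·R3.
R4 ← R4 − 9·R3.
R5 ← R5 + 5·R3.
R4 ← R4 / (-199/10).
R1 ← R1 + 19/5·R4.
R2 ← R2 − 9/2·R4.
R3 ← R3 − 21/10·R4.
R5 ← R5 − 31/2·R4.
R5 ← R5 / (2897/199).
R1 ← R1 + 76/199·R5.
R2 ← R2 − 289/199·R5.
R3 ← R3 − 241/199·R5.
R4 ← R4 + 418/199·R5.
Reading off the reduced rows gives x1 = -3, x2 = 6, x3 = 1, x4 = 6, x5 = 3.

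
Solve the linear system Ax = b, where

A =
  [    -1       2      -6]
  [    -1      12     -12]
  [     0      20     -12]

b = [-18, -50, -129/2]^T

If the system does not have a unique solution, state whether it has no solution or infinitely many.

no solution

Row-reduce:
R1 ← R1 / (-1).
R2 ← R2 + 1·R1.
R2 ← R2 / (10).
R1 ← R1 + 2·R2.
R3 ← R3 − 20·R2.
Row 3 reduces to 0 = -1/2, a contradiction. The system is inconsistent.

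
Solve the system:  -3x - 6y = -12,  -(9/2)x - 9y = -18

Row-reduce:
R1 ← R1 / (-3).
R2 ← R2 + 9/2·R1.
Rank is 1 with 2 unknowns, leaving y free.

infinitely many solutions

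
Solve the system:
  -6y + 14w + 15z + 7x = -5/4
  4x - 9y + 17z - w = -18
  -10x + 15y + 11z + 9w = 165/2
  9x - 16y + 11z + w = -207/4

Row-reduce the augmented matrix:
R1 ← R1 / (7).
R2 ← R2 − 4·R1.
R3 ← R3 + 10·R1.
R4 ← R4 − 9·R1.
R2 ← R2 / (-39/7).
R1 ← R1 + 6/7·R2.
R3 ← R3 − 45/7·R2.
R4 ← R4 + 58/7·R2.
R3 ← R3 / (548/13).
R1 ← R1 − 11/13·R3.
R2 ← R2 + 59/39·R3.
R4 ← R4 + 812/39·R3.
R4 ← R4 / (2293/411).
R1 ← R1 − 825/274·R4.
R2 ← R2 − 1877/822·R4.
R3 ← R3 − 121/274·R4.
Reading off the reduced rows gives x = -7/4, y = 3, z = 1, w = 1.

x = -7/4, y = 3, z = 1, w = 1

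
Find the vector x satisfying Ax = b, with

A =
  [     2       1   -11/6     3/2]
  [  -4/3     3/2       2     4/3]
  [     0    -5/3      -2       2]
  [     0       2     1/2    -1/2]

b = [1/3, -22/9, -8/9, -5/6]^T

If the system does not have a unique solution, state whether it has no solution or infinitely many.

x_1 = 4/3, x_2 = -2/3, x_3 = 1/2, x_4 = -1/2

Row-reduce the augmented matrix:
R1 ← R1 / (2).
R2 ← R2 + 4/3·R1.
R2 ← R2 / (13/6).
R1 ← R1 − 1/2·R2.
R3 ← R3 + 5/3·R2.
R4 ← R4 − 2·R2.
R3 ← R3 / (-164/117).
R1 ← R1 + 57/52·R3.
R2 ← R2 − 14/39·R3.
R4 ← R4 + 17/78·R3.
R4 ← R4 / (-133/41).
R1 ← R1 + 113/41·R4.
R2 ← R2 − 84/41·R4.
R3 ← R3 + 111/41·R4.
Reading off the reduced rows gives x_1 = 4/3, x_2 = -2/3, x_3 = 1/2, x_4 = -1/2.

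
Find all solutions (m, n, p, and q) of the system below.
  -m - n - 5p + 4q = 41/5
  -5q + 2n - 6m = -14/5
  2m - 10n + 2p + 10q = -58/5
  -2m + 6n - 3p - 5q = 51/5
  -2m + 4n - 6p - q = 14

m = -1/5, n = 3, p = -3/5, q = 2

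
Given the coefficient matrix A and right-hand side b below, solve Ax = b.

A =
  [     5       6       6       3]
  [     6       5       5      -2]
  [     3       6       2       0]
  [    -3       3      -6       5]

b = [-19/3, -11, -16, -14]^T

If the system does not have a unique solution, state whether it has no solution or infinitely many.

x_1 = -2/3, x_2 = -3, x_3 = 2, x_4 = 1

Row-reduce the augmented matrix:
R1 ← R1 / (5).
R2 ← R2 − 6·R1.
R3 ← R3 − 3·R1.
R4 ← R4 + 3·R1.
R2 ← R2 / (-11/5).
R1 ← R1 − 6/5·R2.
R3 ← R3 − 12/5·R2.
R4 ← R4 − 33/5·R2.
R3 ← R3 / (-4).
R2 ← R2 − 1·R3.
R4 ← R4 + 9·R3.
R4 ← R4 / (343/44).
R1 ← R1 + 27/11·R4.
R2 ← R2 − 25/44·R4.
R3 ← R3 − 87/44·R4.
Reading off the reduced rows gives x_1 = -2/3, x_2 = -3, x_3 = 2, x_4 = 1.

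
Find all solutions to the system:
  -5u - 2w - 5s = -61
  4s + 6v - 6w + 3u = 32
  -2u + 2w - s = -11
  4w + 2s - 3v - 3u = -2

Row-reduce the augmented matrix:
R1 ← R1 / (-5).
R2 ← R2 − 3·R1.
R3 ← R3 + 2·R1.
R4 ← R4 + 3·R1.
R2 ← R2 / (6).
R4 ← R4 + 3·R2.
R3 ← R3 / (14/5).
R1 ← R1 − 2/5·R3.
R2 ← R2 + 6/5·R3.
R4 ← R4 − 8/5·R3.
R4 ← R4 / (69/14).
R1 ← R1 − 6/7·R4.
R2 ← R2 − 25/42·R4.
R3 ← R3 − 5/14·R4.
Reading off the reduced rows gives u = 6, v = 2, w = 3, s = 5.

u = 6, v = 2, w = 3, s = 5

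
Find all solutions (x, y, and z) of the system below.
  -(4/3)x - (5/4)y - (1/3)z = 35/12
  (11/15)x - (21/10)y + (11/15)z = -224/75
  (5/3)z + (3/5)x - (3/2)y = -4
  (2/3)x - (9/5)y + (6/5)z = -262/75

x = -2, y = 1/5, z = -3/2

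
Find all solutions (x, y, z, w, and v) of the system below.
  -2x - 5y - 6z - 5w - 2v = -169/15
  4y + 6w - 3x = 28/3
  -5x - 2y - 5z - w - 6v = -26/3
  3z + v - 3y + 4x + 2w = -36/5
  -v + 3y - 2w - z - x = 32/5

x = 0, y = 7/3, z = -2/5, w = 0, v = 1

Row-reduce the augmented matrix:
R1 ← R1 / (-2).
R2 ← R2 + 3·R1.
R3 ← R3 + 5·R1.
R4 ← R4 − 4·R1.
R5 ← R5 + 1·R1.
R2 ← R2 / (23/2).
R1 ← R1 − 5/2·R2.
R3 ← R3 − 21/2·R2.
R4 ← R4 + 13·R2.
R5 ← R5 − 11/2·R2.
R3 ← R3 / (41/23).
R1 ← R1 − 24/23·R3.
R2 ← R2 − 18/23·R3.
R4 ← R4 − 27/23·R3.
R5 ← R5 + 53/23·R3.
R4 ← R4 / (320/41).
R1 ← R1 − 2/41·R4.
R2 ← R2 − 63/41·R4.
R3 ← R3 + 19/41·R4.
R5 ← R5 + 288/41·R4.
R5 ← R5 / (-37/10).
R1 ← R1 − 403/160·R5.
R2 ← R2 − 429/320·R5.
R3 ← R3 + 617/320·R5.
R4 ← R4 − 117/320·R5.
Reading off the reduced rows gives x = 0, y = 7/3, z = -2/5, w = 0, v = 1.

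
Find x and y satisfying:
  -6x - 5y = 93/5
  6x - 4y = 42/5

Row-reduce the augmented matrix:
R1 ← R1 / (-6).
R2 ← R2 − 6·R1.
R2 ← R2 / (-9).
R1 ← R1 − 5/6·R2.
Reading off the reduced rows gives x = -3/5, y = -3.

x = -3/5, y = -3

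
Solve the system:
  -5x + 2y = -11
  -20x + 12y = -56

x = 1, y = -3

Row-reduce the augmented matrix:
R1 ← R1 / (-5).
R2 ← R2 + 20·R1.
R2 ← R2 / (4).
R1 ← R1 + 2/5·R2.
Reading off the reduced rows gives x = 1, y = -3.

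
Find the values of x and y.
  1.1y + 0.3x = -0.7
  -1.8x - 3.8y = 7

x = -6, y = 1

Row-reduce the augmented matrix:
R1 ← R1 / (3/10).
R2 ← R2 + 9/5·R1.
R2 ← R2 / (14/5).
R1 ← R1 − 11/3·R2.
Reading off the reduced rows gives x = -6, y = 1.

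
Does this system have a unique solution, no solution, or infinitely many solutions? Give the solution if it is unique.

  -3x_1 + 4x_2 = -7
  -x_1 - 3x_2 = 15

From equation 2: x_1 = -15 − 3·x_2.
Substitute into equation 1 and solve: x_2 = -4.
Then x_1 = -3.

x_1 = -3, x_2 = -4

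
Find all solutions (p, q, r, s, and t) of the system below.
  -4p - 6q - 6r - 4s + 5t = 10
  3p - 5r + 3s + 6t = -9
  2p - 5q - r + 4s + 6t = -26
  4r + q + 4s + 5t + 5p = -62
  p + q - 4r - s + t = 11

Row-reduce the augmented matrix:
R1 ← R1 / (-4).
R2 ← R2 − 3·R1.
R3 ← R3 − 2·R1.
R4 ← R4 − 5·R1.
R5 ← R5 − 1·R1.
R2 ← R2 / (-9/2).
R1 ← R1 − 3/2·R2.
R3 ← R3 + 8·R2.
R4 ← R4 + 13/2·R2.
R5 ← R5 + 1/2·R2.
R3 ← R3 / (116/9).
R1 ← R1 + 5/3·R3.
R2 ← R2 − 19/9·R3.
R4 ← R4 − 92/9·R3.
R5 ← R5 + 40/9·R3.
R4 ← R4 / (-75/29).
R1 ← R1 − 73/58·R4.
R2 ← R2 + 19/58·R4.
R3 ← R3 − 9/58·R4.
R5 ← R5 + 38/29·R4.
R5 ← R5 / (-599/150).
R1 ← R1 − 1733/600·R5.
R2 ← R2 + 749/600·R5.
R3 ← R3 + 87/200·R5.
R4 ← R4 + 121/75·R5.
Reading off the reduced rows gives p = -4, q = 0, r = -6, s = 3, t = -6.

p = -4, q = 0, r = -6, s = 3, t = -6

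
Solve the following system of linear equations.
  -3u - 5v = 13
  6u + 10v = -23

no solution

Row-reduce:
R1 ← R1 / (-3).
R2 ← R2 − 6·R1.
Row 2 reduces to 0 = 3, a contradiction. The system is inconsistent.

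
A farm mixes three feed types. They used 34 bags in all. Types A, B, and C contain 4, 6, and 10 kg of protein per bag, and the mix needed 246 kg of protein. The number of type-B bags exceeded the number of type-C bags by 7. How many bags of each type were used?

type-A bags: 3, type-B bags: 19, type-C bags: 12

Let a = type-A bags, b = type-B bags, c = type-C bags.
  a + b + c = 34
  4a + 6b + 10c = 246
  b - c = 7
Row-reduce the augmented matrix:
R2 ← R2 − 4·R1.
R2 ← R2 / (2).
R1 ← R1 − 1·R2.
R3 ← R3 − 1·R2.
R3 ← R3 / (-4).
R1 ← R1 + 2·R3.
R2 ← R2 − 3·R3.
Reading off the reduced rows gives a = 3, b = 19, c = 12.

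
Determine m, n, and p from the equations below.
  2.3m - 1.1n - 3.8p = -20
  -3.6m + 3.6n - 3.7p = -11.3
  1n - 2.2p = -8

m = 1, n = 3, p = 5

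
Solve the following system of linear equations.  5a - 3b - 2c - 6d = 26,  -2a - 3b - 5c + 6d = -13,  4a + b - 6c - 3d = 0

infinitely many solutions

Row-reduce:
R1 ← R1 / (5).
R2 ← R2 + 2·R1.
R3 ← R3 − 4·R1.
R2 ← R2 / (-21/5).
R1 ← R1 + 3/5·R2.
R3 ← R3 − 17/5·R2.
R3 ← R3 / (-191/21).
R1 ← R1 − 3/7·R3.
R2 ← R2 − 29/21·R3.
Rank is 3 with 4 unknowns, leaving d free.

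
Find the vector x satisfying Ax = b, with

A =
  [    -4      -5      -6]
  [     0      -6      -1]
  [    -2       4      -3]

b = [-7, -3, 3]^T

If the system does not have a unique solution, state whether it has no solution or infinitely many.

x_1 = 5, x_2 = 1, x_3 = -3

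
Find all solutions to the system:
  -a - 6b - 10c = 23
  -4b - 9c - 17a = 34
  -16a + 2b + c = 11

infinitely many solutions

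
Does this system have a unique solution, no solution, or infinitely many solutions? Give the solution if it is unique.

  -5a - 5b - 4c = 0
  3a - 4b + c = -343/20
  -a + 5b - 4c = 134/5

a = -4/5, b = 3, c = -11/4

Row-reduce the augmented matrix:
R1 ← R1 / (-5).
R2 ← R2 − 3·R1.
R3 ← R3 + 1·R1.
R2 ← R2 / (-7).
R1 ← R1 − 1·R2.
R3 ← R3 − 6·R2.
R3 ← R3 / (-22/5).
R1 ← R1 − 3/5·R3.
R2 ← R2 − 1/5·R3.
Reading off the reduced rows gives a = -4/5, b = 3, c = -11/4.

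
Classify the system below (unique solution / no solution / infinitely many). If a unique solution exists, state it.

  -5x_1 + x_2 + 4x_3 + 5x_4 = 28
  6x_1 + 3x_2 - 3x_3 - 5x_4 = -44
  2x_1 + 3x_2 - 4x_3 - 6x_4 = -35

infinitely many solutions

Row-reduce:
R1 ← R1 / (-5).
R2 ← R2 − 6·R1.
R3 ← R3 − 2·R1.
R2 ← R2 / (21/5).
R1 ← R1 + 1/5·R2.
R3 ← R3 − 17/5·R2.
R3 ← R3 / (-27/7).
R1 ← R1 + 5/7·R3.
R2 ← R2 − 3/7·R3.
Rank is 3 with 4 unknowns, leaving x_4 free.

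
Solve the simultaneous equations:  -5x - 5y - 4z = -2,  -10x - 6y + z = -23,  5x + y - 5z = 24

no solution

Row-reduce:
R1 ← R1 / (-5).
R2 ← R2 + 10·R1.
R3 ← R3 − 5·R1.
R2 ← R2 / (4).
R1 ← R1 − 1·R2.
R3 ← R3 + 4·R2.
Row 3 reduces to 0 = 3, a contradiction. The system is inconsistent.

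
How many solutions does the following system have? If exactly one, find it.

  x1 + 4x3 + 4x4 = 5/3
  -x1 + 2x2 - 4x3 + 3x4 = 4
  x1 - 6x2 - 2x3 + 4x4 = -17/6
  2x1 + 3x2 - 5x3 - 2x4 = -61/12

x1 = -2, x2 = 1/2, x3 = 1/4, x4 = 2/3

Row-reduce the augmented matrix:
R2 ← R2 + 1·R1.
R3 ← R3 − 1·R1.
R4 ← R4 − 2·R1.
R2 ← R2 / (2).
R3 ← R3 + 6·R2.
R4 ← R4 − 3·R2.
R3 ← R3 / (-6).
R1 ← R1 − 4·R3.
R4 ← R4 + 13·R3.
R4 ← R4 / (-66).
R1 ← R1 − 18·R4.
R2 ← R2 − 7/2·R4.
R3 ← R3 + 7/2·R4.
Reading off the reduced rows gives x1 = -2, x2 = 1/2, x3 = 1/4, x4 = 2/3.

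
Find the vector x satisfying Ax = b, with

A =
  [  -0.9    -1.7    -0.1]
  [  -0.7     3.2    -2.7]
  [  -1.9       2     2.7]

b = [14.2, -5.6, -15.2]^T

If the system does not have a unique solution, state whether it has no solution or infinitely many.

Row-reduce the augmented matrix:
R1 ← R1 / (-9/10).
R2 ← R2 + 7/10·R1.
R3 ← R3 + 19/10·R1.
R2 ← R2 / (407/90).
R1 ← R1 − 17/9·R2.
R3 ← R3 − 503/90·R2.
R3 ← R3 / (12519/2035).
R1 ← R1 − 491/407·R3.
R2 ← R2 + 236/407·R3.
Reading off the reduced rows gives x_1 = -4, x_2 = -6, x_3 = -4.

x_1 = -4, x_2 = -6, x_3 = -4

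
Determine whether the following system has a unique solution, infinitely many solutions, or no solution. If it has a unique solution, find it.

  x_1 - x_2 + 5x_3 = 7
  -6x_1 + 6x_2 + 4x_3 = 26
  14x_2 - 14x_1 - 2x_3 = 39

no solution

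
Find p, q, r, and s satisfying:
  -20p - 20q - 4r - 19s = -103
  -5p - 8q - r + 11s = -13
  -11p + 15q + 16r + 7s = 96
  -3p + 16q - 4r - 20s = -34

p = 2, q = 1, r = 6, s = 1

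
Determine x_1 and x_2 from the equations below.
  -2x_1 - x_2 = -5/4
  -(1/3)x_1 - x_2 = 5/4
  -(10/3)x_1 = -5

Row-reduce the augmented matrix:
R1 ← R1 / (-2).
R2 ← R2 + 1/3·R1.
R3 ← R3 + 10/3·R1.
R2 ← R2 / (-5/6).
R1 ← R1 − 1/2·R2.
R3 ← R3 − 5/3·R2.
R3 reduces to 0 = 0, so the extra equation is consistent.
Reading off the reduced rows gives x_1 = 3/2, x_2 = -7/4.

x_1 = 3/2, x_2 = -7/4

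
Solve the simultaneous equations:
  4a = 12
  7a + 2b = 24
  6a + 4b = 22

Row-reduce:
R1 ← R1 / (4).
R2 ← R2 − 7·R1.
R3 ← R3 − 6·R1.
R2 ← R2 / (2).
R3 ← R3 − 4·R2.
Row 3 reduces to 0 = -2, a contradiction. The system is inconsistent.

no solution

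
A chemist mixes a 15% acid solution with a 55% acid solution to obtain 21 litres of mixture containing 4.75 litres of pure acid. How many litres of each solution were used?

Let a = litres of solution A, b = litres of solution B.
  a + b = 21
  (3/20)a + (11/20)b = 19/4
From equation 1: a = 21 − b.
Substitute into equation 2 and solve: b = 4.
Then a = 17.

litres of solution A: 17, litres of solution B: 4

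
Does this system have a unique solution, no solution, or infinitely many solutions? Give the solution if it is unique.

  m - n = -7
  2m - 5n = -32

From equation 1: m = -7 + n.
Substitute into equation 2 and solve: n = 6.
Then m = -1.

m = -1, n = 6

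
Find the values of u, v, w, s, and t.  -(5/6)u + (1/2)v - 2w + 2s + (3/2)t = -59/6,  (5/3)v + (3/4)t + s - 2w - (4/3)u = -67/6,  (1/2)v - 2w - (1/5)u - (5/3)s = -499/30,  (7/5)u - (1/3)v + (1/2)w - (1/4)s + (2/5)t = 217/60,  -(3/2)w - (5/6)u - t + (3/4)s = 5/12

u = 4, v = 1, w = 4, s = 5, t = -6

Row-reduce the augmented matrix:
R1 ← R1 / (-5/6).
R2 ← R2 + 4/3·R1.
R3 ← R3 + 1/5·R1.
R4 ← R4 − 7/5·R1.
R5 ← R5 + 5/6·R1.
R2 ← R2 / (13/15).
R1 ← R1 + 3/5·R2.
R3 ← R3 − 19/50·R2.
R4 ← R4 − 38/75·R2.
R5 ← R5 + 1/2·R2.
R3 ← R3 / (-133/65).
R1 ← R1 − 42/13·R3.
R2 ← R2 − 18/13·R3.
R4 ← R4 + 463/130·R3.
R5 ← R5 − 31/26·R3.
R4 ← R4 / (2575/399).
R1 ← R1 + 110/19·R4.
R2 ← R2 + 444/133·R4.
R3 ← R3 − 461/798·R4.
R5 ← R5 + 1280/399·R4.
R5 ← R5 / (-66893/41200).
R1 ← R1 − 11307/20600·R5.
R2 ← R2 − 1251/51500·R5.
R3 ← R3 + 193117/412000·R5.
R4 ← R4 − 103803/206000·R5.
Reading off the reduced rows gives u = 4, v = 1, w = 4, s = 5, t = -6.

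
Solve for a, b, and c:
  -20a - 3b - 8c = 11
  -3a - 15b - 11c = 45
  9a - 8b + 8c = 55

a = -1, b = -5, c = 3

Row-reduce the augmented matrix:
R1 ← R1 / (-20).
R2 ← R2 + 3·R1.
R3 ← R3 − 9·R1.
R2 ← R2 / (-291/20).
R1 ← R1 − 3/20·R2.
R3 ← R3 + 187/20·R2.
R3 ← R3 / (3113/291).
R1 ← R1 − 29/97·R3.
R2 ← R2 − 196/291·R3.
Reading off the reduced rows gives a = -1, b = -5, c = 3.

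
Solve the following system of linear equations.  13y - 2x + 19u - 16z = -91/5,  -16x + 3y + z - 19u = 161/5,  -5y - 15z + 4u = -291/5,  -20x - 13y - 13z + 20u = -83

x = -1/3, y = 3, z = 8/3, u = -4/5

Row-reduce the augmented matrix:
R1 ← R1 / (-2).
R2 ← R2 + 16·R1.
R4 ← R4 + 20·R1.
R2 ← R2 / (-101).
R1 ← R1 + 13/2·R2.
R3 ← R3 + 5·R2.
R4 ← R4 + 143·R2.
R3 ← R3 / (-2160/101).
R1 ← R1 + 61/202·R3.
R2 ← R2 + 129/101·R3.
R4 ← R4 + 3600/101·R3.
R4 ← R4 / (154/3).
R1 ← R1 − 5741/4320·R4.
R2 ← R2 − 683/720·R4.
R3 ← R3 + 1259/2160·R4.
Reading off the reduced rows gives x = -1/3, y = 3, z = 8/3, u = -4/5.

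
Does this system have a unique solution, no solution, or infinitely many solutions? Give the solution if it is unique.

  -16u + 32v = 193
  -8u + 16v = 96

Row-reduce:
R1 ← R1 / (-16).
R2 ← R2 + 8·R1.
Row 2 reduces to 0 = -1/2, a contradiction. The system is inconsistent.

no solution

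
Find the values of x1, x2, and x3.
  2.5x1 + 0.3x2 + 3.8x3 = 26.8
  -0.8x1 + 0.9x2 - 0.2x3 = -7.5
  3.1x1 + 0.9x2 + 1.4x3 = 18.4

Row-reduce the augmented matrix:
R1 ← R1 / (5/2).
R2 ← R2 + 4/5·R1.
R3 ← R3 − 31/10·R1.
R2 ← R2 / (249/250).
R1 ← R1 − 3/25·R2.
R3 ← R3 − 66/125·R2.
R3 ← R3 / (-1598/415).
R1 ← R1 − 116/83·R3.
R2 ← R2 − 254/249·R3.
Reading off the reduced rows gives x1 = 5, x2 = -3, x3 = 4.

x1 = 5, x2 = -3, x3 = 4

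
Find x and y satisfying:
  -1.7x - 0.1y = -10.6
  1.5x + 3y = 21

Row-reduce the augmented matrix:
R1 ← R1 / (-17/10).
R2 ← R2 − 3/2·R1.
R2 ← R2 / (99/34).
R1 ← R1 − 1/17·R2.
Reading off the reduced rows gives x = 6, y = 4.

x = 6, y = 4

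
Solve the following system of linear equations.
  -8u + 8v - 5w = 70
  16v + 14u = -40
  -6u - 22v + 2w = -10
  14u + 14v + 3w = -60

u = -4, v = 1, w = -6

Row-reduce the augmented matrix:
R1 ← R1 / (-8).
R2 ← R2 − 14·R1.
R3 ← R3 + 6·R1.
R4 ← R4 − 14·R1.
R2 ← R2 / (30).
R1 ← R1 + 1·R2.
R3 ← R3 + 28·R2.
R4 ← R4 − 28·R2.
R3 ← R3 / (-29/12).
R1 ← R1 − 1/3·R3.
R2 ← R2 + 7/24·R3.
R4 ← R4 − 29/12·R3.
R4 reduces to 0 = 0, so the extra equation is consistent.
Reading off the reduced rows gives u = -4, v = 1, w = -6.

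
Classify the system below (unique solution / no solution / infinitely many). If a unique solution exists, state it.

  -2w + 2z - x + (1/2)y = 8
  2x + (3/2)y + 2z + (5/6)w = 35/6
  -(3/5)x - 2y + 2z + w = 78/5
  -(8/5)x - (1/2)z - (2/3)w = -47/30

x = -1, y = -2, z = 5, w = 1

Row-reduce the augmented matrix:
R1 ← R1 / (-1).
R2 ← R2 − 2·R1.
R3 ← R3 + 3/5·R1.
R4 ← R4 + 8/5·R1.
R2 ← R2 / (5/2).
R1 ← R1 + 1/2·R2.
R3 ← R3 + 23/10·R2.
R4 ← R4 + 4/5·R2.
R3 ← R3 / (158/25).
R1 ← R1 + 4/5·R3.
R2 ← R2 − 12/5·R3.
R4 ← R4 + 89/50·R3.
R4 ← R4 / (2501/1896).
R1 ← R1 − 605/474·R4.
R2 ← R2 + 236/237·R4.
R3 ← R3 + 107/948·R4.
Reading off the reduced rows gives x = -1, y = -2, z = 5, w = 1.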